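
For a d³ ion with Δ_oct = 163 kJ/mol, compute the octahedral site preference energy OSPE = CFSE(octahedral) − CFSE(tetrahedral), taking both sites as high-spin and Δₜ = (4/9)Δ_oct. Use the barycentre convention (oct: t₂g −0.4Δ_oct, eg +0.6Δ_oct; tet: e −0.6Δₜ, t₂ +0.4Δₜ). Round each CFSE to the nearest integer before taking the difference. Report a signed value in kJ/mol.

-138

In an octahedral site d³ (HS) is t2g^3 e_g^0, giving CFSE(oct) = -1.2Δ_oct = -196 kJ/mol.
In a tetrahedral site the filling is e^2 t2^1: CFSE(tet) = -0.8Δₜ = -0.8 × (4/9)(163) = -58 kJ/mol.
OSPE = -196 − (-58) = -138 kJ/mol.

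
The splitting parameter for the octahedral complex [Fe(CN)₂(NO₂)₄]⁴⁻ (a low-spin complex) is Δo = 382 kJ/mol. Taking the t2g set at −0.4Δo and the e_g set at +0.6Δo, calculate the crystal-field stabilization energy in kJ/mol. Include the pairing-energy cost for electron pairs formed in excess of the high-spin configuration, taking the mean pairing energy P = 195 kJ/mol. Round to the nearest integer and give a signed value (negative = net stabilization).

-527

Ligand charges: 2×(-1) from CN⁻ and 4×(-1) from NO₂⁻ sum to -6; with overall charge -4, Fe is +2.
Group 8 minus oxidation state +2 gives a d⁶ configuration for Fe²⁺.
The d⁶ electrons fill as t2g^6 e_g^0.
Orbital CFSE = 6(-0.4) + 0(0.6) = -2.4Δo = -2.4 × 382 = -917 kJ/mol.
Pairing penalty: 3 pairs vs 1 in the high-spin reference → 2 extra × P = 390 kJ/mol.
Combining: -917 + 390 = -527 kJ/mol.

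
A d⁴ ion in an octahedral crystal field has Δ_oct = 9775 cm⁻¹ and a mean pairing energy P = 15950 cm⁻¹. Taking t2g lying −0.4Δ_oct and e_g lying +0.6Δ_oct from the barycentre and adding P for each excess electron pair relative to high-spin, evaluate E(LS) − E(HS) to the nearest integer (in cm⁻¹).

High-spin d⁴ fills as t2g^3 e_g^1 with CFSE 3(−0.4) + 1(+0.6) = -0.6Δ_oct = -5865 cm⁻¹.
Low-spin t2g^4 e_g^0 gives -1.6Δ_oct = -15640 cm⁻¹, but forming 1 extra pair costs 1P = 15950 cm⁻¹, so E(LS) = -15640 + 15950 = 310 cm⁻¹.
E(LS) − E(HS) = 310 − (-5865) = 6175 cm⁻¹.

6175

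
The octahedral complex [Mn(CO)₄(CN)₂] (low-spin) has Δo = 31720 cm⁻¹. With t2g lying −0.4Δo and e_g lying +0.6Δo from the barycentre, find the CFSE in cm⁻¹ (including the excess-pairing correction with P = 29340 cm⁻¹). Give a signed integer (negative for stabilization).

Ligand charges: 4×(+0) from CO and 2×(-1) from CN⁻ sum to -2; with overall charge +0, Mn is +2.
Mn is in group 7, so Mn²⁺ is d⁵ (7 − 2 = 5).
The d⁵ electrons fill as t2g^5 e_g^0.
CFSE(orbital) = 5×(-0.4Δo) + 0×(0.6Δo) = -2.0Δo; with Δo = 31720 cm⁻¹ that is -63440 cm⁻¹.
Relative to high-spin t2g^3 e_g^2 (0 paired), the low-spin configuration has 2 additional pairs, contributing +2 × 29340 = +58680 cm⁻¹.
Net CFSE = -63440 + 58680 = -4760 cm⁻¹.

-4760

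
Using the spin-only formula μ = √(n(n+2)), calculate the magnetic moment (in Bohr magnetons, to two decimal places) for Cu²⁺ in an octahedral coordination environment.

Cu sits in group 11; removing 2 electrons leaves Cu²⁺ with 11 − 2 = 9 d electrons.
Configuration: t₂g⁶ eg³ → 1 unpaired electron.
μ(spin-only) = √[1(1+2)] = √3 ≈ 1.73 Bohr magnetons.

1.73 Bohr magnetons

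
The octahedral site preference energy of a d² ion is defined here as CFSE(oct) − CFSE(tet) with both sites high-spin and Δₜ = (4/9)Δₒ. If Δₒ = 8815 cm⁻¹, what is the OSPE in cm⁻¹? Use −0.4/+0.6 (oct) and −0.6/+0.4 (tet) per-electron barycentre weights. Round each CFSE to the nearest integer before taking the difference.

Octahedral high-spin t2g^2 e_g^0: CFSE = -0.8 × 8815 = -7052 cm⁻¹.
Tetrahedral: e^2 t2^0, CFSE = 2(−0.6) + 0(+0.4) = -1.2Δₜ = -1.2 × (4/9) × 8815 = -4701 cm⁻¹.
OSPE = CFSE(oct) − CFSE(tet) = -7052 − (-4701) = -2351 cm⁻¹.

-2351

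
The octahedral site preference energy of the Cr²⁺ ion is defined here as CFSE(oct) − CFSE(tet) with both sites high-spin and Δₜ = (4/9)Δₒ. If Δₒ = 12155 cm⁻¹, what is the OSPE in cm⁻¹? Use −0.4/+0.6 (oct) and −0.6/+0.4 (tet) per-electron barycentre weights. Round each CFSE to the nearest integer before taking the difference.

-5132

Cr sits in group 6; removing 2 electrons leaves Cr²⁺ with 6 − 2 = 4 d electrons.
In an octahedral site d⁴ (HS) is t2g^3 e_g^1, giving CFSE(oct) = -0.6Δₒ = -7293 cm⁻¹.
Tetrahedral: e^2 t2^2, CFSE = 2(−0.6) + 2(+0.4) = -0.4Δₜ = -0.4 × (4/9) × 12155 = -2161 cm⁻¹.
Subtracting, OSPE = -7293 − (-2161) = -5132 cm⁻¹.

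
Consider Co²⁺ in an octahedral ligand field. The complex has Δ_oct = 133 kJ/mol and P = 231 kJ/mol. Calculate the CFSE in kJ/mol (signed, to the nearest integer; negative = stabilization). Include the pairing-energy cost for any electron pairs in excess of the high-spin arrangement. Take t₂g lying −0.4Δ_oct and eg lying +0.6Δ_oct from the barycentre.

Co sits in group 9; removing 2 electrons leaves Co²⁺ with 9 − 2 = 7 d electrons.
Since Δ_oct = 133 kJ/mol < P = 231 kJ/mol, the complex adopts the high-spin configuration.
That gives t₂g⁵ eg².
Orbital CFSE = -0.8Δ_oct = -0.8 × 133 = -106 kJ/mol.
High-spin has no excess pairs, so no pairing correction applies.

-106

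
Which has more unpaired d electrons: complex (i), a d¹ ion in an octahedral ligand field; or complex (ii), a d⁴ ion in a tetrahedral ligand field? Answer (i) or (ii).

(ii)

(i): For octahedral d¹ the high- and low-spin configurations coincide; t₂g¹ eg⁰ → 1 unpaired.
(ii): Tetrahedral fields are weak (Δₜ ≈ 4/9 Δₒ), so electrons fill high-spin; e^2 t2^2 → 4 unpaired.
So (ii) has more unpaired electrons.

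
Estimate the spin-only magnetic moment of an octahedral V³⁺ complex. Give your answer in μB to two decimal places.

V sits in group 5; removing 3 electrons leaves V³⁺ with 5 − 3 = 2 d electrons.
Configuration: t2g^2 e_g^0 → 2 unpaired electrons.
μ(spin-only) = √[2(2+2)] = √8 ≈ 2.83 μB.

2.83 μB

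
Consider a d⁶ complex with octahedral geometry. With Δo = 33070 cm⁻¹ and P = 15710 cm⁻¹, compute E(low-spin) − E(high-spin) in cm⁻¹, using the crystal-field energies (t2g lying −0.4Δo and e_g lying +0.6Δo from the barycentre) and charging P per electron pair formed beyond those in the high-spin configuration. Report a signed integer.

-34720

High-spin: t2g^4 e_g^2, CFSE = -0.4Δo = -13228 cm⁻¹.
Low-spin t2g^6 e_g^0 gives -2.4Δo = -79368 cm⁻¹, but forming 2 extra pairs costs 2P = 31420 cm⁻¹, so E(LS) = -79368 + 31420 = -47948 cm⁻¹.
The difference is -47948 − (-13228) = -34720 cm⁻¹, so low-spin lies lower.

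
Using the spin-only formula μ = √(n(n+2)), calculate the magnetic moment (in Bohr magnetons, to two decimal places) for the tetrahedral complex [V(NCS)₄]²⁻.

Each NCS⁻ contributes -1; 4 × (-1) = -4. With overall charge -2, V is in the +2 oxidation state.
V sits in group 5; removing 2 electrons leaves V²⁺ with 5 − 2 = 3 d electrons.
With tetrahedral geometry the complex is necessarily high-spin.
Configuration: e^2 t2^1 → 3 unpaired electrons.
μ(spin-only) = √[3(3+2)] = √15 ≈ 3.87 Bohr magnetons.

3.87 Bohr magnetons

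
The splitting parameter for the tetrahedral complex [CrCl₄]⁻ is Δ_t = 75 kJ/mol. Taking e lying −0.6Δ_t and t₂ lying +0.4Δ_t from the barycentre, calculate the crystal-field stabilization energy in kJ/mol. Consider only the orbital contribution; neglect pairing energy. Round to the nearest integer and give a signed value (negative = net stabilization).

-60

Each Cl⁻ contributes -1; 4 × (-1) = -4. With overall charge -1, Cr is in the +3 oxidation state.
Cr³⁺: group 6, so d-count = 6 − 3 = 3.
Tetrahedral splitting is small, so the complex is high-spin.
Electron filling gives e² t₂¹.
CFSE(orbital) = 2×(-0.6Δ_t) + 1×(0.4Δ_t) = -0.8Δ_t; with Δ_t = 75 kJ/mol that is -60 kJ/mol.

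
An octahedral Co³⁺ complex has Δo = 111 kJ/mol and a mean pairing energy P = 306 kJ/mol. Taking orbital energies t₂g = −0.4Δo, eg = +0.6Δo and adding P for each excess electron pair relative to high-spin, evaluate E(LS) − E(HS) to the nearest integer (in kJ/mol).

390

Co sits in group 9; removing 3 electrons leaves Co³⁺ with 9 − 3 = 6 d electrons.
High-spin: t₂g⁴ eg², CFSE = -0.4Δo = -44 kJ/mol.
Low-spin t₂g⁶ eg⁰ gives -2.4Δo = -266 kJ/mol, but forming 2 extra pairs costs 2P = 612 kJ/mol, so E(LS) = -266 + 612 = 346 kJ/mol.
Thus E(LS) − E(HS) = 390 kJ/mol.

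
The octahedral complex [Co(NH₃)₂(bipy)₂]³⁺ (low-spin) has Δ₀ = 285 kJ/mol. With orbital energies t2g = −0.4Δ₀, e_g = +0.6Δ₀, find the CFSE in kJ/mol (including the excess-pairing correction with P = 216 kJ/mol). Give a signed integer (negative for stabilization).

Ligand charges: 2×(+0) from NH₃ and 2×(+0) from bipy sum to +0; with overall charge +3, Co is +3.
Co is in group 9, so Co³⁺ is d⁶ (9 − 3 = 6).
The d⁶ electrons fill as t2g^6 e_g^0.
Orbital CFSE = 6(-0.4) + 0(0.6) = -2.4Δ₀ = -2.4 × 285 = -684 kJ/mol.
High-spin d⁶ would be t2g^4 e_g^2 with 1 pair; low-spin has 3, so 2 excess pairs cost +2P = +432 kJ/mol.
Combining: -684 + 432 = -252 kJ/mol.

-252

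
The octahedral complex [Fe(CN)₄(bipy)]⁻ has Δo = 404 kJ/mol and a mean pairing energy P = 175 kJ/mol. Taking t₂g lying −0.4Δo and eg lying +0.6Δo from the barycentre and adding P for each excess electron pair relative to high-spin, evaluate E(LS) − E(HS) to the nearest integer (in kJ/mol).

Ligand charges: 4×(-1) from CN⁻ and 1×(+0) from bipy sum to -4; with overall charge -1, Fe is +3.
Fe is in group 8, so Fe³⁺ is d⁵ (8 − 3 = 5).
High-spin d⁵ fills as t₂g³ eg² with CFSE 3(−0.4) + 2(+0.6) = 0.0Δo = 0 kJ/mol.
Low-spin t₂g⁵ eg⁰ gives -2.0Δo = -808 kJ/mol, but forming 2 extra pairs costs 2P = 350 kJ/mol, so E(LS) = -808 + 350 = -458 kJ/mol.
E(LS) − E(HS) = -458 − (0) = -458 kJ/mol.

-458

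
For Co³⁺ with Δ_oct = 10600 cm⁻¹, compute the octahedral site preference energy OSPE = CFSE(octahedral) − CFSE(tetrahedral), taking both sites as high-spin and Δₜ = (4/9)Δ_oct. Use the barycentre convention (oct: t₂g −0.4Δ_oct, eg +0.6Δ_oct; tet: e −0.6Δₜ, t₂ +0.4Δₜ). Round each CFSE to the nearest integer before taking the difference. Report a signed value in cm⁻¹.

-1413

Co is in group 9, so Co³⁺ is d⁶ (9 − 3 = 6).
In an octahedral site d⁶ (HS) is t₂g⁴ eg², giving CFSE(oct) = -0.4Δ_oct = -4240 cm⁻¹.
In a tetrahedral site the filling is e³ t₂³: CFSE(tet) = -0.6Δₜ = -0.6 × (4/9)(10600) = -2827 cm⁻¹.
Subtracting, OSPE = -4240 − (-2827) = -1413 cm⁻¹.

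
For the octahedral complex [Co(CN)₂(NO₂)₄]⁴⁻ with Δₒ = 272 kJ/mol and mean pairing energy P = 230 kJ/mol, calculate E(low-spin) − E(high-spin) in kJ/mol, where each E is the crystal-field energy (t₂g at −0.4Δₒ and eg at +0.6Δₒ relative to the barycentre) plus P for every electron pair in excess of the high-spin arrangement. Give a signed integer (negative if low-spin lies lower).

Ligand charges: 2×(-1) from CN⁻ and 4×(-1) from NO₂⁻ sum to -6; with overall charge -4, Co is +2.
Co²⁺: group 9, so d-count = 9 − 2 = 7.
In the high-spin limit (t₂g⁵ eg²) the orbital term is -0.8Δₒ = -218 kJ/mol, with no excess pairing.
For low-spin the configuration is t₂g⁶ eg¹: orbital energy -1.8 × 272 = -490 kJ/mol, and 1 additional pair relative to high-spin adds 230 kJ/mol, giving -260 kJ/mol.
E(LS) − E(HS) = -260 − (-218) = -42 kJ/mol.

-42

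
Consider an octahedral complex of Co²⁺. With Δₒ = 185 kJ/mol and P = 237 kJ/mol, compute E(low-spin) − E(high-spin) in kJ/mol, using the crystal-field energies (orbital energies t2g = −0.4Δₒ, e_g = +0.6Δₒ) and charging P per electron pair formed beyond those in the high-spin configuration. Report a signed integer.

Group 9 minus oxidation state +2 gives a d⁷ configuration for Co²⁺.
High-spin d⁷ fills as t2g^5 e_g^2 with CFSE 5(−0.4) + 2(+0.6) = -0.8Δₒ = -148 kJ/mol.
For low-spin the configuration is t2g^6 e_g^1: orbital energy -1.8 × 185 = -333 kJ/mol, and 1 additional pair relative to high-spin adds 237 kJ/mol, giving -96 kJ/mol.
The difference is -96 − (-148) = 52 kJ/mol, so high-spin lies lower.

52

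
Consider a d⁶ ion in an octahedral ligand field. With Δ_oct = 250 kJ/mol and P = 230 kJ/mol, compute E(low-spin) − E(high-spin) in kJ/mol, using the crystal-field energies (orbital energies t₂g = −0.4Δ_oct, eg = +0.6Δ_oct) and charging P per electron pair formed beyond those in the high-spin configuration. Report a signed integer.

High-spin d⁶ fills as t₂g⁴ eg² with CFSE 4(−0.4) + 2(+0.6) = -0.4Δ_oct = -100 kJ/mol.
Low-spin t₂g⁶ eg⁰ gives -2.4Δ_oct = -600 kJ/mol, but forming 2 extra pairs costs 2P = 460 kJ/mol, so E(LS) = -600 + 460 = -140 kJ/mol.
E(LS) − E(HS) = -140 − (-100) = -40 kJ/mol.

-40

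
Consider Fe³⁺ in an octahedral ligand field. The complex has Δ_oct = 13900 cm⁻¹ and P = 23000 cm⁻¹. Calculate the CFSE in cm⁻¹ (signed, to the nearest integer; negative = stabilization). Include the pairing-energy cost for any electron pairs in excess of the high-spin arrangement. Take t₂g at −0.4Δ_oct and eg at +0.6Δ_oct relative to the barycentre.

0

Group 8 minus oxidation state +3 gives a d⁵ configuration for Fe³⁺.
Δ_oct < P, so pairing is avoided: the ground state is high-spin.
That gives t₂g³ eg².
Orbital CFSE = 0.0Δ_oct = 0.0 × 13900 = 0 cm⁻¹.
High-spin has no excess pairs, so no pairing correction applies.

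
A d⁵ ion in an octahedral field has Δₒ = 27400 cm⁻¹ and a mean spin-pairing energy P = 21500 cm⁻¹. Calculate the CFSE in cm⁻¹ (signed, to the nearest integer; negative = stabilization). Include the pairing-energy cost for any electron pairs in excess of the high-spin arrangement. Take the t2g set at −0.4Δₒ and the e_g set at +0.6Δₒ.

-11800

Here Δₒ > P (27400 > 21500), so the low-spin state is favoured.
Configuration: t2g^5 e_g^0.
Orbital CFSE = -2.0Δₒ = -2.0 × 27400 = -54800 cm⁻¹.
Excess pairs vs high-spin: 2 − 0 = 2; pairing cost = +43000 cm⁻¹.
Net CFSE = -54800 + 43000 = -11800 cm⁻¹.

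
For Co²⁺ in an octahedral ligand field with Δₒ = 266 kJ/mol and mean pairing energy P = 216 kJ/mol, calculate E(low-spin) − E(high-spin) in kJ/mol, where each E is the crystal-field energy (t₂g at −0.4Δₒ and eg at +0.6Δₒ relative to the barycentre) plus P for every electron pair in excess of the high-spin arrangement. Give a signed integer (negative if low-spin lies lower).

Co sits in group 9; removing 2 electrons leaves Co²⁺ with 9 − 2 = 7 d electrons.
High-spin d⁷ fills as t₂g⁵ eg² with CFSE 5(−0.4) + 2(+0.6) = -0.8Δₒ = -213 kJ/mol.
Low-spin: t₂g⁶ eg¹, orbital CFSE = -1.8Δₒ = -479 kJ/mol; plus 1 excess pair × P = +216 kJ/mol; total -263 kJ/mol.
E(LS) − E(HS) = -263 − (-213) = -50 kJ/mol.

-50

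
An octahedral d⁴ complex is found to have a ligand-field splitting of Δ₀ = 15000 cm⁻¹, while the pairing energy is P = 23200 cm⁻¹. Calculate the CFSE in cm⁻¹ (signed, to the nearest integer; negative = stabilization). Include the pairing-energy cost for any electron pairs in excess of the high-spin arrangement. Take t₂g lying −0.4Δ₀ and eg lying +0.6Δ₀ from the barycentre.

-9000

Δ₀ < P, so pairing is avoided: the ground state is high-spin.
That gives t₂g³ eg¹.
Orbital CFSE = -0.6Δ₀ = -0.6 × 15000 = -9000 cm⁻¹.
High-spin has no excess pairs, so no pairing correction applies.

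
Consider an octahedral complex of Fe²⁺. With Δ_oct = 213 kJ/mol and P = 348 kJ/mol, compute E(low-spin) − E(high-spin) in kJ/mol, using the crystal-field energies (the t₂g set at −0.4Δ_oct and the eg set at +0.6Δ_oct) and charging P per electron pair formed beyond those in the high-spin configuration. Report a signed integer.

Group 8 minus oxidation state +2 gives a d⁶ configuration for Fe²⁺.
In the high-spin limit (t₂g⁴ eg²) the orbital term is -0.4Δ_oct = -85 kJ/mol, with no excess pairing.
Low-spin t₂g⁶ eg⁰ gives -2.4Δ_oct = -511 kJ/mol, but forming 2 extra pairs costs 2P = 696 kJ/mol, so E(LS) = -511 + 696 = 185 kJ/mol.
E(LS) − E(HS) = 185 − (-85) = 270 kJ/mol.

270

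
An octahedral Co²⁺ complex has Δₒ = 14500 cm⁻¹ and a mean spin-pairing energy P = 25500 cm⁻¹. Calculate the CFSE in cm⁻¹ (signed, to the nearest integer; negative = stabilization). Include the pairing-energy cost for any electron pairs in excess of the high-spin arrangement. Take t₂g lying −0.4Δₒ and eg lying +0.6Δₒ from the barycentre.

Group 9 minus oxidation state +2 gives a d⁷ configuration for Co²⁺.
Δₒ < P, so pairing is avoided: the ground state is high-spin.
Configuration: t₂g⁵ eg².
Orbital CFSE = -0.8Δₒ = -0.8 × 14500 = -11600 cm⁻¹.
High-spin has no excess pairs, so no pairing correction applies.

-11600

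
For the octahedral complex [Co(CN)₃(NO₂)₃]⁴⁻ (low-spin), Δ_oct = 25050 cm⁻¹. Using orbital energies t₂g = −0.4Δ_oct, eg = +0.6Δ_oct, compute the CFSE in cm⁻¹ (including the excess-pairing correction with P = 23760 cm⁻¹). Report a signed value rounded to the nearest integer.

Ligand charges: 3×(-1) from CN⁻ and 3×(-1) from NO₂⁻ sum to -6; with overall charge -4, Co is +2.
Co²⁺: group 9, so d-count = 9 − 2 = 7.
The d⁷ electrons fill as t₂g⁶ eg¹.
The orbital stabilization is -1.8Δ_oct = -1.8 × 25050 = -45090 cm⁻¹.
High-spin d⁷ would be t₂g⁵ eg² with 2 pairs; low-spin has 3, so 1 excess pair costs +1P = +23760 cm⁻¹.
Overall CFSE = -45090 + 23760 = -21330 cm⁻¹.

-21330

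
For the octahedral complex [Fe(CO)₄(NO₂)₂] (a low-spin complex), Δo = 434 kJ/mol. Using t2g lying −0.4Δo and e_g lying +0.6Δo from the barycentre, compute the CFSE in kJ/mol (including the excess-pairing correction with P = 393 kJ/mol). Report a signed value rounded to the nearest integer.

Ligand charges: 4×(+0) from CO and 2×(-1) from NO₂⁻ sum to -2; with overall charge +0, Fe is +2.
Fe sits in group 8; removing 2 electrons leaves Fe²⁺ with 8 − 2 = 6 d electrons.
Electron filling gives t2g^6 e_g^0.
Orbital CFSE = 6(-0.4) + 0(0.6) = -2.4Δo = -2.4 × 434 = -1042 kJ/mol.
Pairing penalty: 3 pairs vs 1 in the high-spin reference → 2 extra × P = 786 kJ/mol.
Overall CFSE = -1042 + 786 = -256 kJ/mol.

-256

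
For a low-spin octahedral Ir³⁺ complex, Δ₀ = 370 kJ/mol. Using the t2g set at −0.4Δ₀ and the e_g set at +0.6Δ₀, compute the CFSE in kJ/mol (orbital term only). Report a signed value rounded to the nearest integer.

-888

Ir is in group 9, so Ir³⁺ is d⁶ (9 − 3 = 6).
Configuration: t2g^6 e_g^0.
CFSE(orbital) = 6×(-0.4Δ₀) + 0×(0.6Δ₀) = -2.4Δ₀; with Δ₀ = 370 kJ/mol that is -888 kJ/mol.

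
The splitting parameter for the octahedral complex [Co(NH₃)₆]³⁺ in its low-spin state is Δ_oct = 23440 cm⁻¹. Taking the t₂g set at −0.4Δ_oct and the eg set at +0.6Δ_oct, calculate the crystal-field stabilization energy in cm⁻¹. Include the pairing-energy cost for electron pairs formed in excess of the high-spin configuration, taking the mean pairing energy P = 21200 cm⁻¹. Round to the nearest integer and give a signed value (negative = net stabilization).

-13856

NH₃ is neutral, so the +3 overall charge sits on Co: oxidation state +3.
Co is in group 9, so Co³⁺ is d⁶ (9 − 3 = 6).
The d⁶ electrons fill as t₂g⁶ eg⁰.
The orbital stabilization is -2.4Δ_oct = -2.4 × 23440 = -56256 cm⁻¹.
Pairing penalty: 3 pairs vs 1 in the high-spin reference → 2 extra × P = 42400 cm⁻¹.
Overall CFSE = -56256 + 42400 = -13856 cm⁻¹.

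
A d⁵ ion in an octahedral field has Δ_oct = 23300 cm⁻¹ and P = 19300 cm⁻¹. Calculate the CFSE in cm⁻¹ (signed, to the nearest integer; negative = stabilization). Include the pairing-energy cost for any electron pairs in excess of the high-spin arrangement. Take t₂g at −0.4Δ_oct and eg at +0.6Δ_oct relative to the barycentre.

With Δ_oct > P the complex is low-spin.
Filling d⁵ accordingly: t₂g⁵ eg⁰.
Orbital CFSE = -2.0Δ_oct = -2.0 × 23300 = -46600 cm⁻¹.
Excess pairs vs high-spin: 2 − 0 = 2; pairing cost = +38600 cm⁻¹.
Net CFSE = -46600 + 38600 = -8000 cm⁻¹.

-8000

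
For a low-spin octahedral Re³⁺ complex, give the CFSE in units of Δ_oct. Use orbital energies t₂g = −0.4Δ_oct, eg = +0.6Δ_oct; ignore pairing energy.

-1.6 Δ_oct

Re³⁺: group 7, so d-count = 7 − 3 = 4.
Configuration: t₂g⁴ eg⁰.
CFSE = 4(-0.4Δ_oct) + 0(0.6Δ_oct) = -1.6Δ_oct + 0.0Δ_oct = -1.6Δ_oct.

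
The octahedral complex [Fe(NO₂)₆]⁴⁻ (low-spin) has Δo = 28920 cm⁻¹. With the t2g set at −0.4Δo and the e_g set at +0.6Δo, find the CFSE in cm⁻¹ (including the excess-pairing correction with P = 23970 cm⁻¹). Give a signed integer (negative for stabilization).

-21468

Each NO₂⁻ contributes -1; 6 × (-1) = -6. With overall charge -4, Fe is in the +2 oxidation state.
Fe sits in group 8; removing 2 electrons leaves Fe²⁺ with 8 − 2 = 6 d electrons.
Electron filling gives t2g^6 e_g^0.
CFSE(orbital) = 6×(-0.4Δo) + 0×(0.6Δo) = -2.4Δo; with Δo = 28920 cm⁻¹ that is -69408 cm⁻¹.
Relative to high-spin t2g^4 e_g^2 (1 paired), the low-spin configuration has 2 additional pairs, contributing +2 × 23970 = +47940 cm⁻¹.
Net CFSE = -69408 + 47940 = -21468 cm⁻¹.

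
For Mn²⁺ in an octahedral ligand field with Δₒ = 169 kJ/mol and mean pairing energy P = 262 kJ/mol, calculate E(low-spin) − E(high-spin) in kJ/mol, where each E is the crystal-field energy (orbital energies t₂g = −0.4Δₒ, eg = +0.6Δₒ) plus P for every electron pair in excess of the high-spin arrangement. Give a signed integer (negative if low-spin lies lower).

Group 7 minus oxidation state +2 gives a d⁵ configuration for Mn²⁺.
In the high-spin limit (t₂g³ eg²) the orbital term is 0.0Δₒ = 0 kJ/mol, with no excess pairing.
Low-spin t₂g⁵ eg⁰ gives -2.0Δₒ = -338 kJ/mol, but forming 2 extra pairs costs 2P = 524 kJ/mol, so E(LS) = -338 + 524 = 186 kJ/mol.
The difference is 186 − (0) = 186 kJ/mol, so high-spin lies lower.

186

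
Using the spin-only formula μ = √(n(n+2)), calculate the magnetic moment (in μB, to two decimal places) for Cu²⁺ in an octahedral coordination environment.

1.73 μB

Cu is in group 11, so Cu²⁺ is d⁹ (11 − 2 = 9).
For octahedral d⁹ the high- and low-spin configurations coincide.
Configuration: t2g^6 e_g^3 → 1 unpaired electron.
μ(spin-only) = √[1(1+2)] = √3 ≈ 1.73 μB.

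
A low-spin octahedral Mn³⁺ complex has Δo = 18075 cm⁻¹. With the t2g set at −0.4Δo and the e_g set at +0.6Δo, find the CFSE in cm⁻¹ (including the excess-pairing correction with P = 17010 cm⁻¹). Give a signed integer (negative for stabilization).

Mn is in group 7, so Mn³⁺ is d⁴ (7 − 3 = 4).
Electron filling gives t2g^4 e_g^0.
CFSE(orbital) = 4×(-0.4Δo) + 0×(0.6Δo) = -1.6Δo; with Δo = 18075 cm⁻¹ that is -28920 cm⁻¹.
Pairing penalty: 1 pair vs 0 in the high-spin reference → 1 extra × P = 17010 cm⁻¹.
Overall CFSE = -28920 + 17010 = -11910 cm⁻¹.

-11910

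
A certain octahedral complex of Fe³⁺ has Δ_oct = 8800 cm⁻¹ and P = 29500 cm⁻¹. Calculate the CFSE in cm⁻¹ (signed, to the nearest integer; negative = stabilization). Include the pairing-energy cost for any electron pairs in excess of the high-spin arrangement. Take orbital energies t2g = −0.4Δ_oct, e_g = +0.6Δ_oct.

0

Group 8 minus oxidation state +3 gives a d⁵ configuration for Fe³⁺.
With Δ_oct < P the complex is high-spin.
Configuration: t2g^3 e_g^2.
Orbital CFSE = 0.0Δ_oct = 0.0 × 8800 = 0 cm⁻¹.
High-spin has no excess pairs, so no pairing correction applies.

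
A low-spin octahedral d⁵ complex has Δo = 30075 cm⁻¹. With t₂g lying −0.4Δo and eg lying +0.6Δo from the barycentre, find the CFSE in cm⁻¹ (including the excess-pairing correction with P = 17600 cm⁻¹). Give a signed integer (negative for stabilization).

Electron filling gives t₂g⁵ eg⁰.
The orbital stabilization is -2.0Δo = -2.0 × 30075 = -60150 cm⁻¹.
High-spin d⁵ would be t₂g³ eg² with 0 pairs; low-spin has 2, so 2 excess pairs cost +2P = +35200 cm⁻¹.
Combining: -60150 + 35200 = -24950 cm⁻¹.

-24950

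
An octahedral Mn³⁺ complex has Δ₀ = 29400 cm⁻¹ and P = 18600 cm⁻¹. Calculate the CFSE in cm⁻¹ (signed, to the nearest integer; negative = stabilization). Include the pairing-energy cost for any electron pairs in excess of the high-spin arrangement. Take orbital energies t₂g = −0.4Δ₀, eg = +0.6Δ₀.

-28440

Group 7 minus oxidation state +3 gives a d⁴ configuration for Mn³⁺.
With Δ₀ > P the complex is low-spin.
That gives t₂g⁴ eg⁰.
Orbital CFSE = -1.6Δ₀ = -1.6 × 29400 = -47040 cm⁻¹.
Excess pairs vs high-spin: 1 − 0 = 1; pairing cost = +18600 cm⁻¹.
Net CFSE = -47040 + 18600 = -28440 cm⁻¹.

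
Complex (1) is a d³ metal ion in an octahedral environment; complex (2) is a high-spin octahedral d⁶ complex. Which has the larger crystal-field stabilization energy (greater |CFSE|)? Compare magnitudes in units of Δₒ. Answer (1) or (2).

(1)

(1): For octahedral d³ the high- and low-spin configurations coincide; t2g^3 e_g^0, CFSE = -1.2Δₒ.
(2): t₂g⁴ eg², CFSE = -0.4Δₒ.
So (1) has the larger |CFSE|.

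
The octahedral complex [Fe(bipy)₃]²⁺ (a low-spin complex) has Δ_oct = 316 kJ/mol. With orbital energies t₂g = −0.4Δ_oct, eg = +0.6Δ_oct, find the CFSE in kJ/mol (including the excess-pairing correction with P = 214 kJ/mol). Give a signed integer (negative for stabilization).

bipy is neutral, so the +2 overall charge sits on Fe: oxidation state +2.
Fe²⁺: group 8, so d-count = 8 − 2 = 6.
Configuration: t₂g⁶ eg⁰.
Orbital CFSE = 6(-0.4) + 0(0.6) = -2.4Δ_oct = -2.4 × 316 = -758 kJ/mol.
Pairing penalty: 3 pairs vs 1 in the high-spin reference → 2 extra × P = 428 kJ/mol.
Overall CFSE = -758 + 428 = -330 kJ/mol.

-330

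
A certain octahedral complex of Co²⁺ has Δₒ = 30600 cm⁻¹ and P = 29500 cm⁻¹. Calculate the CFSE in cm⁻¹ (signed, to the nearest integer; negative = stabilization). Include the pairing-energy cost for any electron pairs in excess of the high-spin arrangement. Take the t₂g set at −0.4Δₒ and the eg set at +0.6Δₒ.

-25580

Co is in group 9, so Co²⁺ is d⁷ (9 − 2 = 7).
Δₒ > P, so pairing is preferred: the ground state is low-spin.
Filling d⁷ accordingly: t₂g⁶ eg¹.
Orbital CFSE = -1.8Δₒ = -1.8 × 30600 = -55080 cm⁻¹.
Excess pairs vs high-spin: 3 − 2 = 1; pairing cost = +29500 cm⁻¹.
Net CFSE = -55080 + 29500 = -25580 cm⁻¹.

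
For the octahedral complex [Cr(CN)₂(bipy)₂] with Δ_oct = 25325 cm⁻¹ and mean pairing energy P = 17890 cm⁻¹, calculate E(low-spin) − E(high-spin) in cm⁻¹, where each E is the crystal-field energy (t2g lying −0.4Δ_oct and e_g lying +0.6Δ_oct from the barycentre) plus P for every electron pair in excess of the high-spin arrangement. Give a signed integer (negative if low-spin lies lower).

Ligand charges: 2×(-1) from CN⁻ and 2×(+0) from bipy sum to -2; with overall charge +0, Cr is +2.
Group 6 minus oxidation state +2 gives a d⁴ configuration for Cr²⁺.
High-spin d⁴ fills as t2g^3 e_g^1 with CFSE 3(−0.4) + 1(+0.6) = -0.6Δ_oct = -15195 cm⁻¹.
Low-spin: t2g^4 e_g^0, orbital CFSE = -1.6Δ_oct = -40520 cm⁻¹; plus 1 excess pair × P = +17890 cm⁻¹; total -22630 cm⁻¹.
E(LS) − E(HS) = -22630 − (-15195) = -7435 cm⁻¹.

-7435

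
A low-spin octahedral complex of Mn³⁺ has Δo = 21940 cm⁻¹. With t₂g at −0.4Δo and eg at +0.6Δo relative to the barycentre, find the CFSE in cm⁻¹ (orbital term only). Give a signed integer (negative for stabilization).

-35104

Group 7 minus oxidation state +3 gives a d⁴ configuration for Mn³⁺.
The d⁴ electrons fill as t₂g⁴ eg⁰.
Orbital CFSE = 4(-0.4) + 0(0.6) = -1.6Δo = -1.6 × 21940 = -35104 cm⁻¹.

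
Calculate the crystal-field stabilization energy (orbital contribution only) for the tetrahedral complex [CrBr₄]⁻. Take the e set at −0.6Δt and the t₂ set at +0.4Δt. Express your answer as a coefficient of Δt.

Each Br⁻ contributes -1; 4 × (-1) = -4. With overall charge -1, Cr is in the +3 oxidation state.
Cr sits in group 6; removing 3 electrons leaves Cr³⁺ with 6 − 3 = 3 d electrons.
Tetrahedral splitting is small, so the complex is high-spin.
Configuration: e² t₂¹.
CFSE = 2(-0.6Δt) + 1(0.4Δt) = -1.2Δt + 0.4Δt = -0.8Δt.

-0.8 Δt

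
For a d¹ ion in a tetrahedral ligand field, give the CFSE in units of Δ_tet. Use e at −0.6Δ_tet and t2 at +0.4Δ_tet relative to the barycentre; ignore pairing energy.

Tetrahedral splitting is small, so the complex is high-spin.
Configuration: e^1 t2^0.
CFSE = 1(-0.6Δ_tet) + 0(0.4Δ_tet) = -0.6Δ_tet + 0.0Δ_tet = -0.6Δ_tet.

-0.6 Δ_tet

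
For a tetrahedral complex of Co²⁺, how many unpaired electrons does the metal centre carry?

3

Co sits in group 9; removing 2 electrons leaves Co²⁺ with 9 − 2 = 7 d electrons.
Tetrahedral fields are weak (Δₜ ≈ 4/9 Δₒ), so electrons fill high-spin.
Configuration: e^4 t2^3, giving 3 unpaired electrons.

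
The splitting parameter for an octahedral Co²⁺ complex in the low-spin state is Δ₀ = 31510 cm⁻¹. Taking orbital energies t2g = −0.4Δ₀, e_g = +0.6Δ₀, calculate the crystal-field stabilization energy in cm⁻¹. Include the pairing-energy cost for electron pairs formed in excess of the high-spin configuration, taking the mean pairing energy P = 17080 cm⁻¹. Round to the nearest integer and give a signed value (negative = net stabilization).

Co is in group 9, so Co²⁺ is d⁷ (9 − 2 = 7).
The d⁷ electrons fill as t2g^6 e_g^1.
Orbital CFSE = 6(-0.4) + 1(0.6) = -1.8Δ₀ = -1.8 × 31510 = -56718 cm⁻¹.
High-spin d⁷ would be t2g^5 e_g^2 with 2 pairs; low-spin has 3, so 1 excess pair costs +1P = +17080 cm⁻¹.
Overall CFSE = -56718 + 17080 = -39638 cm⁻¹.

-39638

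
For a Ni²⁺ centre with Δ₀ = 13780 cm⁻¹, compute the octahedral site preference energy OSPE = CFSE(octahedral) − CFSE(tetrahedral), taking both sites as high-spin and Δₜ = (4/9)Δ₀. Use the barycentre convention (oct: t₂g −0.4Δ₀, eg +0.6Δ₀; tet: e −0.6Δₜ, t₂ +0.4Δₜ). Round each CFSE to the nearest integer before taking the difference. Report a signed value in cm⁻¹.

Ni²⁺: group 10, so d-count = 10 − 2 = 8.
Octahedral high-spin t₂g⁶ eg²: CFSE = -1.2 × 13780 = -16536 cm⁻¹.
In a tetrahedral site the filling is e⁴ t₂⁴: CFSE(tet) = -0.8Δₜ = -0.8 × (4/9)(13780) = -4900 cm⁻¹.
OSPE = -16536 − (-4900) = -11636 cm⁻¹.

-11636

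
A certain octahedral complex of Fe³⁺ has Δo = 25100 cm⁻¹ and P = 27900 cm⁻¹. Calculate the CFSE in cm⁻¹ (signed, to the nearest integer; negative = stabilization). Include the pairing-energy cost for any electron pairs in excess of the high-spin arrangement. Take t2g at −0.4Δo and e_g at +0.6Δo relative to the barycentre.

0

Fe sits in group 8; removing 3 electrons leaves Fe³⁺ with 8 − 3 = 5 d electrons.
Δo < P, so pairing is avoided: the ground state is high-spin.
That gives t2g^3 e_g^2.
Orbital CFSE = 0.0Δo = 0.0 × 25100 = 0 cm⁻¹.
High-spin has no excess pairs, so no pairing correction applies.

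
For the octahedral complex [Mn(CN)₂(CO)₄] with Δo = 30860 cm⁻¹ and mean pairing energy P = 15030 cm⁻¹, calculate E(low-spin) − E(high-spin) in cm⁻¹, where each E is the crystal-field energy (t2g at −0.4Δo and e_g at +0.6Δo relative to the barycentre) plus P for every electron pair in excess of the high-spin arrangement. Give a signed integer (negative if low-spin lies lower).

Ligand charges: 2×(-1) from CN⁻ and 4×(+0) from CO sum to -2; with overall charge +0, Mn is +2.
Mn²⁺: group 7, so d-count = 7 − 2 = 5.
High-spin d⁵ fills as t2g^3 e_g^2 with CFSE 3(−0.4) + 2(+0.6) = 0.0Δo = 0 cm⁻¹.
Low-spin t2g^5 e_g^0 gives -2.0Δo = -61720 cm⁻¹, but forming 2 extra pairs costs 2P = 30060 cm⁻¹, so E(LS) = -61720 + 30060 = -31660 cm⁻¹.
The difference is -31660 − (0) = -31660 cm⁻¹, so low-spin lies lower.

-31660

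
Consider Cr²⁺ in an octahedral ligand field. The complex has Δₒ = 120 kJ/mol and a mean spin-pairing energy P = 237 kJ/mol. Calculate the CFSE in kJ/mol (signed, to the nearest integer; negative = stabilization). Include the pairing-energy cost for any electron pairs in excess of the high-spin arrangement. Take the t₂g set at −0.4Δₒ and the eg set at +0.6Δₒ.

-72

Cr²⁺: group 6, so d-count = 6 − 2 = 4.
Here Δₒ < P (120 < 237), so the high-spin state is favoured.
Configuration: t₂g³ eg¹.
Orbital CFSE = -0.6Δₒ = -0.6 × 120 = -72 kJ/mol.
High-spin has no excess pairs, so no pairing correction applies.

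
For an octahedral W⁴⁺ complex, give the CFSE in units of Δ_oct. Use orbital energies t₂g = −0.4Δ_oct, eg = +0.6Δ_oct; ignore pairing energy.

W is in group 6, so W⁴⁺ is d² (6 − 4 = 2).
Configuration: t₂g² eg⁰.
CFSE = 2(-0.4Δ_oct) + 0(0.6Δ_oct) = -0.8Δ_oct + 0.0Δ_oct = -0.8Δ_oct.

-0.8 Δ_oct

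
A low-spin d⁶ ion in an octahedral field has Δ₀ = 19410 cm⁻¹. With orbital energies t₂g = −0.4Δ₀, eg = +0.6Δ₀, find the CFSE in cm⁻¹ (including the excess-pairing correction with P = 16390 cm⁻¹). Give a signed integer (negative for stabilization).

-13804

Electron filling gives t₂g⁶ eg⁰.
The orbital stabilization is -2.4Δ₀ = -2.4 × 19410 = -46584 cm⁻¹.
Relative to high-spin t₂g⁴ eg² (1 paired), the low-spin configuration has 2 additional pairs, contributing +2 × 16390 = +32780 cm⁻¹.
Net CFSE = -46584 + 32780 = -13804 cm⁻¹.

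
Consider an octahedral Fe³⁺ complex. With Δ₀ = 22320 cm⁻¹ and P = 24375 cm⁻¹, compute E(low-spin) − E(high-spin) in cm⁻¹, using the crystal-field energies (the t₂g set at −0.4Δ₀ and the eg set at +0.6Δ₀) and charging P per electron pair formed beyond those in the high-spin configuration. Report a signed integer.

4110

Fe sits in group 8; removing 3 electrons leaves Fe³⁺ with 8 − 3 = 5 d electrons.
High-spin d⁵ fills as t₂g³ eg² with CFSE 3(−0.4) + 2(+0.6) = 0.0Δ₀ = 0 cm⁻¹.
Low-spin t₂g⁵ eg⁰ gives -2.0Δ₀ = -44640 cm⁻¹, but forming 2 extra pairs costs 2P = 48750 cm⁻¹, so E(LS) = -44640 + 48750 = 4110 cm⁻¹.
The difference is 4110 − (0) = 4110 cm⁻¹, so high-spin lies lower.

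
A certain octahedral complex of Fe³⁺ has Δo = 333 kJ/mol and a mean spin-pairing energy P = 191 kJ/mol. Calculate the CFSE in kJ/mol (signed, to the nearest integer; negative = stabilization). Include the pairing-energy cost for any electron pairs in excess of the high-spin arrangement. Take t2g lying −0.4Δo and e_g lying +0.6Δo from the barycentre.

-284

Fe³⁺: group 8, so d-count = 8 − 3 = 5.
Here Δo > P (333 > 191), so the low-spin state is favoured.
That gives t2g^5 e_g^0.
Orbital CFSE = -2.0Δo = -2.0 × 333 = -666 kJ/mol.
Excess pairs vs high-spin: 2 − 0 = 2; pairing cost = +382 kJ/mol.
Net CFSE = -666 + 382 = -284 kJ/mol.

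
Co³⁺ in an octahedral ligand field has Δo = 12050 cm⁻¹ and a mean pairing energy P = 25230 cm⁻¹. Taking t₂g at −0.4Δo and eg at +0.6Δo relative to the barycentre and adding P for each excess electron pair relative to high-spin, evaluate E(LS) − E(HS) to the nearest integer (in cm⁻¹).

Co is in group 9, so Co³⁺ is d⁶ (9 − 3 = 6).
High-spin: t₂g⁴ eg², CFSE = -0.4Δo = -4820 cm⁻¹.
Low-spin t₂g⁶ eg⁰ gives -2.4Δo = -28920 cm⁻¹, but forming 2 extra pairs costs 2P = 50460 cm⁻¹, so E(LS) = -28920 + 50460 = 21540 cm⁻¹.
Thus E(LS) − E(HS) = 26360 cm⁻¹.

26360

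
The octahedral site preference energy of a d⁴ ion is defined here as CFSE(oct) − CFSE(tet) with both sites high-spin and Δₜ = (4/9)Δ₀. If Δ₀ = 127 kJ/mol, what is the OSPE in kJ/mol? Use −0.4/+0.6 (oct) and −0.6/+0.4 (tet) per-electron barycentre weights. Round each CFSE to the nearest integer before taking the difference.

Octahedral (high-spin): t₂g³ eg¹, CFSE = 3(−0.4) + 1(+0.6) = -0.6Δ₀ = -0.6 × 127 = -76 kJ/mol.
Tetrahedral: e² t₂², CFSE = 2(−0.6) + 2(+0.4) = -0.4Δₜ = -0.4 × (4/9) × 127 = -23 kJ/mol.
Subtracting, OSPE = -76 − (-23) = -53 kJ/mol.

-53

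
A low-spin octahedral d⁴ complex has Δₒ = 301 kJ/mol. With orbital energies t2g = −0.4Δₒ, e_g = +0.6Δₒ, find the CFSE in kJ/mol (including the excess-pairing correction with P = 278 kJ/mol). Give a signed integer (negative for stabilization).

Configuration: t2g^4 e_g^0.
The orbital stabilization is -1.6Δₒ = -1.6 × 301 = -482 kJ/mol.
High-spin d⁴ would be t2g^3 e_g^1 with 0 pairs; low-spin has 1, so 1 excess pair costs +1P = +278 kJ/mol.
Overall CFSE = -482 + 278 = -204 kJ/mol.

-204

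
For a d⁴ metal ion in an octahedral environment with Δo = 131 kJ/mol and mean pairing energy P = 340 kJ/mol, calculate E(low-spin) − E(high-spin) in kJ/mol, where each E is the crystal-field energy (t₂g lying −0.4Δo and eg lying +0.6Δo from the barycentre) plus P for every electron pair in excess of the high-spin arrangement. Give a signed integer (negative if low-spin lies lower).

209

High-spin d⁴ fills as t₂g³ eg¹ with CFSE 3(−0.4) + 1(+0.6) = -0.6Δo = -79 kJ/mol.
Low-spin t₂g⁴ eg⁰ gives -1.6Δo = -210 kJ/mol, but forming 1 extra pair costs 1P = 340 kJ/mol, so E(LS) = -210 + 340 = 130 kJ/mol.
Thus E(LS) − E(HS) = 209 kJ/mol.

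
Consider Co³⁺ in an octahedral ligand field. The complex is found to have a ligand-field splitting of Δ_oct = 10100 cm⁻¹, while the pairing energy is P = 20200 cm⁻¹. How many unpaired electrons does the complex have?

4

Co³⁺: group 9, so d-count = 9 − 3 = 6.
Here Δ_oct < P (10100 < 20200), so the high-spin state is favoured.
Filling d⁶ accordingly: t₂g⁴ eg².
Unpaired electrons: 4.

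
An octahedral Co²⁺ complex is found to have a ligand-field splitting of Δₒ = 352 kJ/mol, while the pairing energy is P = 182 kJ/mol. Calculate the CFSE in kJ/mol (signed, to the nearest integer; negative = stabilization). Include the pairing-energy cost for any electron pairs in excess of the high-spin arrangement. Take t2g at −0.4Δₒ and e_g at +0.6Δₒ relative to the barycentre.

Co sits in group 9; removing 2 electrons leaves Co²⁺ with 9 − 2 = 7 d electrons.
Since Δₒ = 352 kJ/mol > P = 182 kJ/mol, the complex adopts the low-spin configuration.
Filling d⁷ accordingly: t2g^6 e_g^1.
Orbital CFSE = -1.8Δₒ = -1.8 × 352 = -634 kJ/mol.
Excess pairs vs high-spin: 3 − 2 = 1; pairing cost = +182 kJ/mol.
Net CFSE = -634 + 182 = -452 kJ/mol.

-452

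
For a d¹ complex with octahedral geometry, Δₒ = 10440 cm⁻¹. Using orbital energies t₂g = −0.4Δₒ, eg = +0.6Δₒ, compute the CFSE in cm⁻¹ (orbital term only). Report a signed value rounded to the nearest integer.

Configuration: t₂g¹ eg⁰.
Orbital CFSE = 1(-0.4) + 0(0.6) = -0.4Δₒ = -0.4 × 10440 = -4176 cm⁻¹.

-4176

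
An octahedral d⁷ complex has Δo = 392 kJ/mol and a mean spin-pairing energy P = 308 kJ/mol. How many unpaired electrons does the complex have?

1

Since Δo = 392 kJ/mol > P = 308 kJ/mol, the complex adopts the low-spin configuration.
That gives t₂g⁶ eg¹.
Unpaired electrons: 1.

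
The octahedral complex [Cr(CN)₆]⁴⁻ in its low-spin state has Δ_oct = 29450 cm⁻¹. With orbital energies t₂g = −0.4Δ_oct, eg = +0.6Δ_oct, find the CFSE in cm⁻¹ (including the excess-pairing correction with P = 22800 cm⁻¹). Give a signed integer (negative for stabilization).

-24320

Each CN⁻ contributes -1; 6 × (-1) = -6. With overall charge -4, Cr is in the +2 oxidation state.
Cr is in group 6, so Cr²⁺ is d⁴ (6 − 2 = 4).
The d⁴ electrons fill as t₂g⁴ eg⁰.
The orbital stabilization is -1.6Δ_oct = -1.6 × 29450 = -47120 cm⁻¹.
Pairing penalty: 1 pair vs 0 in the high-spin reference → 1 extra × P = 22800 cm⁻¹.
Combining: -47120 + 22800 = -24320 cm⁻¹.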